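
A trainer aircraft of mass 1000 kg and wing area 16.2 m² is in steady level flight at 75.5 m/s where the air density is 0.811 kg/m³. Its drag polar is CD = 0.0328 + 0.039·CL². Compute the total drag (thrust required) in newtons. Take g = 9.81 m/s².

Level flight ⇒ L = W = m·g = 1000 × 9.81 = 9810 N.
Dynamic pressure q = 0.5 × 0.811 × 75.5² = 2311 Pa.
Required CL = L/(qS) = 9810/(2311·16.2) = 0.262.
CD = 0.0328 + 0.039 × 0.262² = 0.03548.
D = q·S·CD = 2311 × 16.2 × 0.03548 = 1328 N

D = 1330 N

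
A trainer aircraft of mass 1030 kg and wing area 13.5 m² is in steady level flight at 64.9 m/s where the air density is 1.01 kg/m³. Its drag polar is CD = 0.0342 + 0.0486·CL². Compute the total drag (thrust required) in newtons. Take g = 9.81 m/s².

D = 1150 N

Weight W = mg = 1030 × 9.81 = 10104 N; in level flight L = W.
Dynamic pressure q = 0.5 × 1.01 × 64.9² = 2127 Pa.
Required CL = L/(qS) = 10104/(2127·13.5) = 0.3519.
CD = 0.0342 + 0.0486 × 0.3519² = 0.04022.
D = q·S·CD = 2127 × 13.5 × 0.04022 = 1155 N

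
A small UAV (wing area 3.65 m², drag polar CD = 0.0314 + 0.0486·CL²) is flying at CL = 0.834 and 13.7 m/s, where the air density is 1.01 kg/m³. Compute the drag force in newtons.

D = 22.6 N

CD = 0.0314 + 0.0486 × 0.834² = 0.0652
D = ½ρv²S·CD = ½ × 1.01 × 13.7² × 3.65 × 0.0652 = 22.6 N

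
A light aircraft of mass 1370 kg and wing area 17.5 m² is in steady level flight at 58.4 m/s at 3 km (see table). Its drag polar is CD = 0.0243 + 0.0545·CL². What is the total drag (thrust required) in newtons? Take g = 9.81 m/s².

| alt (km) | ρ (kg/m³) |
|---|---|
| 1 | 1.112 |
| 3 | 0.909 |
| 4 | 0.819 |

D = 1020 N

At 3 km, from the table: ρ = 0.909 kg/m³.
Weight W = mg = 1370 × 9.81 = 13440 N; in level flight L = W.
q = ½ρv² = ½ × 0.909 × 58.4² = 1550 Pa.
Required CL = L/(qS) = 13440/(1550·17.5) = 0.4954.
CD = 0.0243 + 0.0545 × 0.4954² = 0.03768.
D = q·S·CD = 1550 × 17.5 × 0.03768 = 1022 N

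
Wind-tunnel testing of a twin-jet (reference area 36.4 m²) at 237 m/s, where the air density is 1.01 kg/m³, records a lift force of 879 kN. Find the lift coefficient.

CL = 0.851

From L = ½ρv²S·CL, rearranging gives CL = 2L/(ρv²S).
CL = 2 × 8.79×10^5 / (1.01 × 237² × 36.4) = 0.851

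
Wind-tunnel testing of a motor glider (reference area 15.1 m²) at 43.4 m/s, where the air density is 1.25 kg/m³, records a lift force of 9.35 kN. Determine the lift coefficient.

From L = ½ρv²S·CL, rearranging gives CL = 2L/(ρv²S).
CL = 2 × 9350 / (1.25 × 43.4² × 15.1) = 0.526

CL = 0.526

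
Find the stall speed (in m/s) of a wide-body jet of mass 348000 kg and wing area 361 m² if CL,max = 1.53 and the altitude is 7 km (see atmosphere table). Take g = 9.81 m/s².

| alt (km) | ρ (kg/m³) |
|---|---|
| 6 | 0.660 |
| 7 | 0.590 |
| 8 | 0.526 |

V_stall = 145 m/s

At 7 km, from the table: ρ = 0.590 kg/m³.
Weight W = mg = 348000 × 9.81 = 3.414×10^6 N.
V_stall = √(2W/(ρ·S·CL,max)) = √(2 × 3.414×10^6 / (0.59 × 361 × 1.53))
V_stall = √20950 = 145 m/s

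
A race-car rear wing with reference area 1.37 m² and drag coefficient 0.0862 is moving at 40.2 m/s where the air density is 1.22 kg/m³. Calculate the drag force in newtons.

D = ½ρv²S·CD = ½ × 1.22 × 40.2² × 1.37 × 0.0862 = 116 N

D = 116 N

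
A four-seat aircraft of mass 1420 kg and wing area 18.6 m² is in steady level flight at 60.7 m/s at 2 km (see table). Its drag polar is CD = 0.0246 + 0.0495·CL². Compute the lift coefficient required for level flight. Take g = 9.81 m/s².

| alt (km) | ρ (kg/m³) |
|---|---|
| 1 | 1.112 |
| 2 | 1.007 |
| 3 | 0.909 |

At 2 km, from the table: ρ = 1.007 kg/m³.
Weight W = mg = 1420 × 9.81 = 13930 N; in level flight L = W.
q = ½ρv² = ½ × 1.007 × 60.7² = 1855 Pa.
CL = 2W/(ρv²S) = 2×13930/(1.007×60.7²×18.6) = 0.4037.

CL = 0.404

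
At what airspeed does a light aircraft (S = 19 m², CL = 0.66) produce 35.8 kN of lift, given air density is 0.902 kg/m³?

v = 79.6 m/s

L = ½ρv²S·CL ⇒ v = √(2L/(ρ·S·CL))
v = √(2 × 35800 / (0.902 × 19 × 0.66)) = √6330 = 79.6 m/s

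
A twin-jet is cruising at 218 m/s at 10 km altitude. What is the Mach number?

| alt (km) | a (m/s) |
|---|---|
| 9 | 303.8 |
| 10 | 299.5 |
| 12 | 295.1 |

M = 0.728

At 10 km, from the table: a = 299.5 m/s.
M = v/a = 218 / 299.5 = 0.728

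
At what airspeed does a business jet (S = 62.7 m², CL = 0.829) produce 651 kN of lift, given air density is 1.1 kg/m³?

L = ½ρv²S·CL ⇒ v = √(2L/(ρ·S·CL))
v = √(2 × 6.51×10^5 / (1.1 × 62.7 × 0.829)) = √22770 = 151 m/s

v = 151 m/s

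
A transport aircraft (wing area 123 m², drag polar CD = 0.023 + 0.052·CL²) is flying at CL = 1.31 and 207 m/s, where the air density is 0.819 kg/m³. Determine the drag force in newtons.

CD = 0.023 + 0.052 × 1.31² = 0.1122
D = ½ρv²S·CD = ½ × 0.819 × 207² × 123 × 0.1122 = 2.42×10^5 N

D = 2.42×10^5 N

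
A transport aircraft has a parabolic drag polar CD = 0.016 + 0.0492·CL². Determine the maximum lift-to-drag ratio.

(L/D)max = 17.8

For CD = CD0 + K·CL², (L/D)max occurs at CL* = √(CD0/K) and equals 1/(2√(K·CD0)).
(L/D)max = 1/(2√(0.0492 × 0.016)) = 1/(2 × 0.02806) = 17.8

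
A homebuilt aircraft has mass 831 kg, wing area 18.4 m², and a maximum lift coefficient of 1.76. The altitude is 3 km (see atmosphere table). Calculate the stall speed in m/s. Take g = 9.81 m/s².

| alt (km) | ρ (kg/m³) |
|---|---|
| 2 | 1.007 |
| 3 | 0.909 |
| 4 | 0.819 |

At 3 km, from the table: ρ = 0.909 kg/m³.
Weight W = mg = 831 × 9.81 = 8152 N.
From L = ½ρV²S·CL,max = W: V_stall = √(2W/(ρSCL,max)) = √(2·8152/(0.909·18.4·1.76))
V_stall = √553.9 = 23.5 m/s

V_stall = 23.5 m/s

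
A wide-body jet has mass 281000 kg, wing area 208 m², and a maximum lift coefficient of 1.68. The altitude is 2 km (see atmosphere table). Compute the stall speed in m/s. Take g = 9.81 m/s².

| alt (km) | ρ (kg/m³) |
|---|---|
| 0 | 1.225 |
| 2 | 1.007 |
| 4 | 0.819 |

V_stall = 125 m/s

At 2 km, from the table: ρ = 1.007 kg/m³.
At stall, lift equals weight: L = W = m·g = 281000 × 9.81 = 2.757×10^6 N.
From L = ½ρV²S·CL,max = W: V_stall = √(2W/(ρSCL,max)) = √(2·2.757×10^6/(1.007·208·1.68))
V_stall = √15670 = 125 m/s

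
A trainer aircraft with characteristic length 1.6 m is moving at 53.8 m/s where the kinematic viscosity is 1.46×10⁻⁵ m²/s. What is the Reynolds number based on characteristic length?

Re = v·c/ν = 53.8 × 1.6 / (1.46×10⁻⁵) = 5.9×10^6

Re = 5.9×10^6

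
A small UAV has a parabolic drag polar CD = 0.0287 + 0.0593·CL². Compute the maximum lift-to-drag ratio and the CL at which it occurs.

(L/D)max = 12.1, at CL = 0.696

For CD = CD0 + K·CL², (L/D)max occurs at CL* = √(CD0/K) and equals 1/(2√(K·CD0)).
(L/D)max = 1/(2√(0.0593 × 0.0287)) = 1/(2 × 0.04125) = 12.1
CL* = √(0.0287/0.0593) = 0.696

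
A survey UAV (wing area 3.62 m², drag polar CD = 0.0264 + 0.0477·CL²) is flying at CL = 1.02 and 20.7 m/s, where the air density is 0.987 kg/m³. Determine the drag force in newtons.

D = 58.2 N

CD = 0.0264 + 0.0477 × 1.02² = 0.07603
D = ½ρv²S·CD = ½ × 0.987 × 20.7² × 3.62 × 0.07603 = 58.2 N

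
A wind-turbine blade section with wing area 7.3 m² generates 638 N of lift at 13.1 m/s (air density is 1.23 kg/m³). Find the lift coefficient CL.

CL = 0.828

From L = ½ρv²S·CL, rearranging gives CL = 2L/(ρv²S).
CL = 2 × 638 / (1.23 × 13.1² × 7.3) = 0.828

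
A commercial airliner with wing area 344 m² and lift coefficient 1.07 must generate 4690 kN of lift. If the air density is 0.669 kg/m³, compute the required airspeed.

L = ½ρv²S·CL ⇒ v = √(2L/(ρ·S·CL))
v = √(2 × 4.69×10^6 / (0.669 × 344 × 1.07)) = √38090 = 195 m/s

v = 195 m/s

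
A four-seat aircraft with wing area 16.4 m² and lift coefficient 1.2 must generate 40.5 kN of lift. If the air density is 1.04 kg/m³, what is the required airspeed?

v = 62.9 m/s

L = ½ρv²S·CL ⇒ v = √(2L/(ρ·S·CL))
v = √(2 × 40500 / (1.04 × 16.4 × 1.2)) = √3958 = 62.9 m/s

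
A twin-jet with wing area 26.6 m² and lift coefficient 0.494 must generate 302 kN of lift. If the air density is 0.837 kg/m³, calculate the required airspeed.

L = ½ρv²S·CL ⇒ v = √(2L/(ρ·S·CL))
v = √(2 × 3.02×10^5 / (0.837 × 26.6 × 0.494)) = √54920 = 234 m/s

v = 234 m/s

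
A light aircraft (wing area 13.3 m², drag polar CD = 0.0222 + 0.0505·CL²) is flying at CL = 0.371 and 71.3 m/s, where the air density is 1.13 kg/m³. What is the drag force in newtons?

D = 1110 N

CD = 0.0222 + 0.0505 × 0.371² = 0.02915
D = ½ρv²S·CD = ½ × 1.13 × 71.3² × 13.3 × 0.02915 = 1110 N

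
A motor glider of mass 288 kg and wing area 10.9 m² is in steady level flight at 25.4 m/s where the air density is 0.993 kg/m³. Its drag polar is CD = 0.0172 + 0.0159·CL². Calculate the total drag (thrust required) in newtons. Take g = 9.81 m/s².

In steady level flight, lift balances weight: W = mg = 288 × 9.81 = 2825.3 N.
Dynamic pressure q = 0.5 × 0.993 × 25.4² = 320.3 Pa.
CL = W/(q·S) = 2825.3 / (320.3 × 10.9) = 0.8092.
CD = 0.0172 + 0.0159 × 0.8092² = 0.02761.
D = q·S·CD = 320.3 × 10.9 × 0.02761 = 96.4 N

D = 96.4 N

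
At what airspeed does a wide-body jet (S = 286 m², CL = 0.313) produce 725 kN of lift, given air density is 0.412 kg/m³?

v = 198 m/s

L = ½ρv²S·CL ⇒ v = √(2L/(ρ·S·CL))
v = √(2 × 7.25×10^5 / (0.412 × 286 × 0.313)) = √39320 = 198 m/s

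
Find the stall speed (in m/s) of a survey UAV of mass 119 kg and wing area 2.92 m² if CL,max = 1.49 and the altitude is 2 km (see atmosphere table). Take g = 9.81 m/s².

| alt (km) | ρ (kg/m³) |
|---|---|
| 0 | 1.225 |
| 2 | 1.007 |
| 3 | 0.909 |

V_stall = 23.1 m/s

At 2 km, from the table: ρ = 1.007 kg/m³.
Weight W = mg = 119 × 9.81 = 1167 N.
V_stall = √(2W/(ρ·S·CL,max)) = √(2 × 1167 / (1.007 × 2.92 × 1.49))
V_stall = √532.9 = 23.1 m/s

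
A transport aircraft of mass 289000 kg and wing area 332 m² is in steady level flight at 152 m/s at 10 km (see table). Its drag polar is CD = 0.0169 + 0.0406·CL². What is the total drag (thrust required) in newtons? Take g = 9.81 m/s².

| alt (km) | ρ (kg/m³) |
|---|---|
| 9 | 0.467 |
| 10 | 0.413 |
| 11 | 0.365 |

D = 2.33×10^5 N

At 10 km, from the table: ρ = 0.413 kg/m³.
Weight W = mg = 289000 × 9.81 = 2.8351×10^6 N; in level flight L = W.
Dynamic pressure q = 0.5 × 0.413 × 152² = 4771 Pa.
Required CL = L/(qS) = 2.8351×10^6/(4771·332) = 1.79.
CD = 0.0169 + 0.0406 × 1.79² = 0.147.
D = q·S·CD = 4771 × 332 × 0.147 = 2.328×10^5 N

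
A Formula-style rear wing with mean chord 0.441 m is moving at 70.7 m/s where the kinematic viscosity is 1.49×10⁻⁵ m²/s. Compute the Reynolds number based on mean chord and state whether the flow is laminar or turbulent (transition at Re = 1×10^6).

Re = v·c/ν = 70.7 × 0.441 / (1.49×10⁻⁵) = 2.09×10^6
Since 2.09×10^6 > 1×10^6, the flow is turbulent.

Re = 2.09×10^6 (turbulent)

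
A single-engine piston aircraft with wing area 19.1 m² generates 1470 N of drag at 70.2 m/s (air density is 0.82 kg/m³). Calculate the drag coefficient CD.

CD = 0.0381

From D = ½ρv²S·CD, rearranging gives CD = 2D/(ρv²S).
CD = 2 × 1470 / (0.82 × 70.2² × 19.1) = 0.0381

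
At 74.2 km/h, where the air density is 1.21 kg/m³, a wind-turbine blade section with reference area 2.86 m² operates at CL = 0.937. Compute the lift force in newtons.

Convert speed: v = 74.2 km/h ÷ 3.6 = 20.61 m/s.
Dynamic pressure q = ½ρv² = ½ × 1.21 × 20.61² = 257 Pa.
L = q·S·CL = 257 × 2.86 × 0.937 = 689 N

L = 689 N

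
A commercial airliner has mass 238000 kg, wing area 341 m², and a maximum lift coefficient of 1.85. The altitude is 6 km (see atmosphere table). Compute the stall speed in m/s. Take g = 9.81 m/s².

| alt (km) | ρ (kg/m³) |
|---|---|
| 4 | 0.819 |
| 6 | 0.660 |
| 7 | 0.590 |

V_stall = 106 m/s

At 6 km, from the table: ρ = 0.660 kg/m³.
At stall, lift equals weight: L = W = m·g = 238000 × 9.81 = 2.335×10^6 N.
From L = ½ρV²S·CL,max = W: V_stall = √(2W/(ρSCL,max)) = √(2·2.335×10^6/(0.66·341·1.85))
V_stall = √11220 = 106 m/s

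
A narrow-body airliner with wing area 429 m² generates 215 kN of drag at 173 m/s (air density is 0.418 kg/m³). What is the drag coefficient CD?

CD = 0.0801

From D = ½ρv²S·CD, rearranging gives CD = 2D/(ρv²S).
CD = 2 × 2.15×10^5 / (0.418 × 173² × 429) = 0.0801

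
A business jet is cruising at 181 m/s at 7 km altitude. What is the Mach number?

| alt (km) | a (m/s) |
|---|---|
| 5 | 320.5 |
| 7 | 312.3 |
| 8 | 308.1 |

At 7 km, from the table: a = 312.3 m/s.
M = v/a = 181 / 312.3 = 0.58

M = 0.58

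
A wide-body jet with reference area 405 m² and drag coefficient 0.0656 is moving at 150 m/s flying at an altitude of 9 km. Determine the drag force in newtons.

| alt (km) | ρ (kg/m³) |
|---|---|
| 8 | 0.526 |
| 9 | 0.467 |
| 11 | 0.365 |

At 9 km, from the table: ρ = 0.467 kg/m³.
Dynamic pressure q = ½ρv² = ½ × 0.467 × 150² = 5254 Pa.
D = q·S·CD = 5254 × 405 × 0.0656 = 1.4×10^5 N ≈ 140 kN

D = 1.4×10^5 N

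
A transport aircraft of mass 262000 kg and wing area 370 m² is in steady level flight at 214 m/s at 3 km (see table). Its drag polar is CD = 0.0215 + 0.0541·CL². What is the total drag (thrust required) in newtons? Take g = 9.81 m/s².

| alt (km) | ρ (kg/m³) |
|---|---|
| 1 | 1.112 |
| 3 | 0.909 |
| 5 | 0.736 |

D = 2.12×10^5 N

At 3 km, from the table: ρ = 0.909 kg/m³.
Level flight ⇒ L = W = m·g = 262000 × 9.81 = 2.5702×10^6 N.
Dynamic pressure q = 0.5 × 0.909 × 214² = 20810 Pa.
CL = W/(q·S) = 2.5702×10^6 / (20810 × 370) = 0.3337.
CD = 0.0215 + 0.0541 × 0.3337² = 0.02753.
D = q·S·CD = 20810 × 370 × 0.02753 = 2.12×10^5 N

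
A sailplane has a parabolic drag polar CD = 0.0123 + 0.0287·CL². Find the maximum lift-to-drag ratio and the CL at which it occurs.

(L/D)max = 26.6, at CL = 0.655

For CD = CD0 + K·CL², (L/D)max occurs at CL* = √(CD0/K) and equals 1/(2√(K·CD0)).
(L/D)max = 1/(2√(0.0287 × 0.0123)) = 1/(2 × 0.01879) = 26.6
CL* = √(0.0123/0.0287) = 0.655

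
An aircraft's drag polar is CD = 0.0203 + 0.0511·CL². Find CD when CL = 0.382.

CD = 0.0203 + 0.0511 × 0.382² = 0.0203 + 0.007457 = 0.0278

CD = 0.0278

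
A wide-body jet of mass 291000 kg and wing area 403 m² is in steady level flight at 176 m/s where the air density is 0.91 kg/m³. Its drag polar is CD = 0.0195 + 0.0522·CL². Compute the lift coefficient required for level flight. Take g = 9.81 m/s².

In steady level flight, lift balances weight: W = mg = 291000 × 9.81 = 2.8547×10^6 N.
Dynamic pressure q = 0.5 × 0.91 × 176² = 14090 Pa.
Required CL = L/(qS) = 2.8547×10^6/(14090·403) = 0.5026.

CL = 0.503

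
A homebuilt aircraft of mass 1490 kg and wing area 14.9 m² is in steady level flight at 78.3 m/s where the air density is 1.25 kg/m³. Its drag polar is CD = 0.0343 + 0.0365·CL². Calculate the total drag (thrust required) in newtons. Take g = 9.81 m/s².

Weight W = mg = 1490 × 9.81 = 14617 N; in level flight L = W.
q = ½ρv² = ½ × 1.25 × 78.3² = 3832 Pa.
CL = W/(q·S) = 14617 / (3832 × 14.9) = 0.256.
CD = 0.0343 + 0.0365 × 0.256² = 0.03669.
D = q·S·CD = 3832 × 14.9 × 0.03669 = 2095 N

D = 2090 N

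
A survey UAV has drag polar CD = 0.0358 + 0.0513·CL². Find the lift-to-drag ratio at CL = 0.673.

CD = 0.0358 + 0.0513 × 0.673² = 0.05904
L/D = CL/CD = 0.673 / 0.05904 = 11.4

L/D = 11.4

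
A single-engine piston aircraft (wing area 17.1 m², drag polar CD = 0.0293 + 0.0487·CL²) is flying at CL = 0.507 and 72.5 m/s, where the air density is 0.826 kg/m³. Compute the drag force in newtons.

D = 1550 N

CD = 0.0293 + 0.0487 × 0.507² = 0.04182
D = ½ρv²S·CD = ½ × 0.826 × 72.5² × 17.1 × 0.04182 = 1550 N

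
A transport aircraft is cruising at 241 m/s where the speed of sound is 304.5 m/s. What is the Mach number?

M = v/a = 241 / 304.5 = 0.791

M = 0.791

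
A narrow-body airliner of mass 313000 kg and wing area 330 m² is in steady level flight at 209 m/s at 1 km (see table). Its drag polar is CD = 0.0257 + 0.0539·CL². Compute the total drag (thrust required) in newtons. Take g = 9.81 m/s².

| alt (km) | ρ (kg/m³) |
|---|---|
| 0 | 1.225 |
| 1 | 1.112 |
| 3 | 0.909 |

D = 2.69×10^5 N

At 1 km, from the table: ρ = 1.112 kg/m³.
In steady level flight, lift balances weight: W = mg = 313000 × 9.81 = 3.0705×10^6 N.
Dynamic pressure q = 0.5 × 1.112 × 209² = 24290 Pa.
CL = 2W/(ρv²S) = 2×3.0705×10^6/(1.112×209²×330) = 0.3831.
CD = 0.0257 + 0.0539 × 0.3831² = 0.03361.
D = q·S·CD = 24290 × 330 × 0.03361 = 2.694×10^5 N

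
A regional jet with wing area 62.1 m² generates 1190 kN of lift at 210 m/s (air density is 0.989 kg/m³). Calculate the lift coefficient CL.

CL = 0.879

From L = ½ρv²S·CL, rearranging gives CL = 2L/(ρv²S).
CL = 2 × 1.19×10^6 / (0.989 × 210² × 62.1) = 0.879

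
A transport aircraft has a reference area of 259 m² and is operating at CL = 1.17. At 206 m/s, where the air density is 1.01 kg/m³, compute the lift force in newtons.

L = 6.49×10^6 N

Dynamic pressure q = ½ρv² = ½ × 1.01 × 206² = 21430 Pa.
L = q·S·CL = 21430 × 259 × 1.17 = 6.49×10^6 N ≈ 6490 kN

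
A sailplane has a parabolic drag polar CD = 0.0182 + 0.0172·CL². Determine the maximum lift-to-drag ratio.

(L/D)max = 28.3

For CD = CD0 + K·CL², (L/D)max occurs at CL* = √(CD0/K) and equals 1/(2√(K·CD0)).
(L/D)max = 1/(2√(0.0172 × 0.0182)) = 1/(2 × 0.01769) = 28.3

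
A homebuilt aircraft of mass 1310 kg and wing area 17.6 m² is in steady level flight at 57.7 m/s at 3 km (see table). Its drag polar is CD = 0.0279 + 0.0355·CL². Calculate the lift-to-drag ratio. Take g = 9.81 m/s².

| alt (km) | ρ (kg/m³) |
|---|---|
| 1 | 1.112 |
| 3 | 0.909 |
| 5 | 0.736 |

At 3 km, from the table: ρ = 0.909 kg/m³.
Weight W = mg = 1310 × 9.81 = 12851 N; in level flight L = W.
q = ½ρv² = ½ × 0.909 × 57.7² = 1513 Pa.
Required CL = L/(qS) = 12851/(1513·17.6) = 0.4825.
CD = 0.0279 + 0.0355 × 0.4825² = 0.03617.
L/D = CL/CD = 0.4825 / 0.03617 = 13.3

L/D = 13.3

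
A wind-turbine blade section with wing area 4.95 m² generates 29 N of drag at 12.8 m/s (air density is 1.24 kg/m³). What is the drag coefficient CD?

CD = 0.0577

From D = ½ρv²S·CD, rearranging gives CD = 2D/(ρv²S).
CD = 2 × 29 / (1.24 × 12.8² × 4.95) = 0.0577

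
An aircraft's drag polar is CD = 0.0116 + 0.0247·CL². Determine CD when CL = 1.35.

CD = 0.0566

CD = 0.0116 + 0.0247 × 1.35² = 0.0116 + 0.04502 = 0.0566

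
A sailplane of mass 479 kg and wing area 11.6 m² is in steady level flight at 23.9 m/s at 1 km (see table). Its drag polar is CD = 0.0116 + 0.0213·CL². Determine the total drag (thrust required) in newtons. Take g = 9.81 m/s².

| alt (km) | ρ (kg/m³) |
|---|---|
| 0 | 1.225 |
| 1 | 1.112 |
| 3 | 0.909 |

D = 170 N

At 1 km, from the table: ρ = 1.112 kg/m³.
Weight W = mg = 479 × 9.81 = 4699 N; in level flight L = W.
q = ½ρv² = ½ × 1.112 × 23.9² = 317.6 Pa.
CL = 2W/(ρv²S) = 2×4699/(1.112×23.9²×11.6) = 1.275.
CD = 0.0116 + 0.0213 × 1.275² = 0.04625.
D = q·S·CD = 317.6 × 11.6 × 0.04625 = 170.4 N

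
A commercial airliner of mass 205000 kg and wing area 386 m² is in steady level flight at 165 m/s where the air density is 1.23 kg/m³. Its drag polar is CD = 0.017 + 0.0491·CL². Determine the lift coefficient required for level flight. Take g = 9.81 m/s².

In steady level flight, lift balances weight: W = mg = 205000 × 9.81 = 2.011×10^6 N.
Dynamic pressure q = 0.5 × 1.23 × 165² = 16740 Pa.
CL = W/(q·S) = 2.011×10^6 / (16740 × 386) = 0.3112.

CL = 0.311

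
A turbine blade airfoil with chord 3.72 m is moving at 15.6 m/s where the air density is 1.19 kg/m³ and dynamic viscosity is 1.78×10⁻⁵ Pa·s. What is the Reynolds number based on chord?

Re = 3.88×10^6

Re = ρ·v·c/μ = 1.19 × 15.6 × 3.72 / (1.78×10⁻⁵) = 3.88×10^6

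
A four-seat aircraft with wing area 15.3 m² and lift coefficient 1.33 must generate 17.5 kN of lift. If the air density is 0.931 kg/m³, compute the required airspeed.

v = 43 m/s

L = ½ρv²S·CL ⇒ v = √(2L/(ρ·S·CL))
v = √(2 × 17500 / (0.931 × 15.3 × 1.33)) = √1847 = 43 m/s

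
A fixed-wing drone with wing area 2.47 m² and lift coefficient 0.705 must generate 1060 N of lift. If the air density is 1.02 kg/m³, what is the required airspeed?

v = 34.5 m/s

L = ½ρv²S·CL ⇒ v = √(2L/(ρ·S·CL))
v = √(2 × 1060 / (1.02 × 2.47 × 0.705)) = √1194 = 34.5 m/s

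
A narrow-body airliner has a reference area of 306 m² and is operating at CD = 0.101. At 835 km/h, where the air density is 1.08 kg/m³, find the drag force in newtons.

Convert speed: v = 835 km/h ÷ 3.6 = 231.9 m/s.
D = ½ρv²S·CD = ½ × 1.08 × 231.9² × 306 × 0.101 = 8.98×10^5 N ≈ 898 kN

D = 8.98×10^5 N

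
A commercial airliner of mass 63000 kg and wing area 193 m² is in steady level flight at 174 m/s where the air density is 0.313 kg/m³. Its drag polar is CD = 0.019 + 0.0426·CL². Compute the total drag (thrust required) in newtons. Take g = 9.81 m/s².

Level flight ⇒ L = W = m·g = 63000 × 9.81 = 6.1803×10^5 N.
q = ½ρv² = ½ × 0.313 × 174² = 4738 Pa.
Required CL = L/(qS) = 6.1803×10^5/(4738·193) = 0.6758.
CD = 0.019 + 0.0426 × 0.6758² = 0.03846.
D = q·S·CD = 4738 × 193 × 0.03846 = 35170 N

D = 35200 N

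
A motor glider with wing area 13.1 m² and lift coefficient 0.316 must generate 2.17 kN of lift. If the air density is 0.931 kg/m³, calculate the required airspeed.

L = ½ρv²S·CL ⇒ v = √(2L/(ρ·S·CL))
v = √(2 × 2170 / (0.931 × 13.1 × 0.316)) = √1126 = 33.6 m/s

v = 33.6 m/s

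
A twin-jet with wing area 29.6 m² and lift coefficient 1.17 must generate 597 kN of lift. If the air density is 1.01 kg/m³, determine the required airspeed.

L = ½ρv²S·CL ⇒ v = √(2L/(ρ·S·CL))
v = √(2 × 5.97×10^5 / (1.01 × 29.6 × 1.17)) = √34140 = 185 m/s

v = 185 m/s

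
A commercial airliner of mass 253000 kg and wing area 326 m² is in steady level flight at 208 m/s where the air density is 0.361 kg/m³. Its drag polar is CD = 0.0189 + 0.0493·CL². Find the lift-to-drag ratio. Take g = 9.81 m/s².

Weight W = mg = 253000 × 9.81 = 2.4819×10^6 N; in level flight L = W.
q = ½ρv² = ½ × 0.361 × 208² = 7809 Pa.
Required CL = L/(qS) = 2.4819×10^6/(7809·326) = 0.9749.
CD = 0.0189 + 0.0493 × 0.9749² = 0.06576.
L/D = CL/CD = 0.9749 / 0.06576 = 14.8

L/D = 14.8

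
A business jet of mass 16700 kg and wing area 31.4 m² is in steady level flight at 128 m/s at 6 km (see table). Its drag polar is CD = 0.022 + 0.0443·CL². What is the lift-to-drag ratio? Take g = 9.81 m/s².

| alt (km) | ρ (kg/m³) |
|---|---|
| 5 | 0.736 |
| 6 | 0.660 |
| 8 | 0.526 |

L/D = 15.3

At 6 km, from the table: ρ = 0.660 kg/m³.
Weight W = mg = 16700 × 9.81 = 1.6383×10^5 N; in level flight L = W.
Dynamic pressure q = 0.5 × 0.66 × 128² = 5407 Pa.
CL = W/(q·S) = 1.6383×10^5 / (5407 × 31.4) = 0.965.
CD = 0.022 + 0.0443 × 0.965² = 0.06325.
L/D = CL/CD = 0.965 / 0.06325 = 15.3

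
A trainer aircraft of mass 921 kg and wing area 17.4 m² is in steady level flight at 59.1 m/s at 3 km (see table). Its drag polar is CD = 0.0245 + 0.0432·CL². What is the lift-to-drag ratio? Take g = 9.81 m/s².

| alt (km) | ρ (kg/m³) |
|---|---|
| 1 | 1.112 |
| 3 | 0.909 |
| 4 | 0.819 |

L/D = 11.2

At 3 km, from the table: ρ = 0.909 kg/m³.
Level flight ⇒ L = W = m·g = 921 × 9.81 = 9035 N.
Dynamic pressure q = 0.5 × 0.909 × 59.1² = 1587 Pa.
Required CL = L/(qS) = 9035/(1587·17.4) = 0.3271.
CD = 0.0245 + 0.0432 × 0.3271² = 0.02912.
L/D = CL/CD = 0.3271 / 0.02912 = 11.2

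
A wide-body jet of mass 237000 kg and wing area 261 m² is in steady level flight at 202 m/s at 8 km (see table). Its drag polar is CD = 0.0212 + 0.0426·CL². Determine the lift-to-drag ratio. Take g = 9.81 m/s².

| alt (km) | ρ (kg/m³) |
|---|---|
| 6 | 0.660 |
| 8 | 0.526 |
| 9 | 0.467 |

At 8 km, from the table: ρ = 0.526 kg/m³.
Level flight ⇒ L = W = m·g = 237000 × 9.81 = 2.325×10^6 N.
Dynamic pressure q = 0.5 × 0.526 × 202² = 10730 Pa.
Required CL = L/(qS) = 2.325×10^6/(10730·261) = 0.8301.
CD = 0.0212 + 0.0426 × 0.8301² = 0.05055.
L/D = CL/CD = 0.8301 / 0.05055 = 16.4

L/D = 16.4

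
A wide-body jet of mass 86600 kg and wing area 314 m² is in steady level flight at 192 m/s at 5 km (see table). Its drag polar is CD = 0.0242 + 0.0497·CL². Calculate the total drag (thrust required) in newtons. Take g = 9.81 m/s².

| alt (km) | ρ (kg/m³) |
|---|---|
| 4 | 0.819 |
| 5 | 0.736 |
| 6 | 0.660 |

D = 1.12×10^5 N

At 5 km, from the table: ρ = 0.736 kg/m³.
Weight W = mg = 86600 × 9.81 = 8.4955×10^5 N; in level flight L = W.
q = ½ρv² = ½ × 0.736 × 192² = 13570 Pa.
CL = 2W/(ρv²S) = 2×8.4955×10^5/(0.736×192²×314) = 0.1994.
CD = 0.0242 + 0.0497 × 0.1994² = 0.02618.
D = q·S·CD = 13570 × 314 × 0.02618 = 1.115×10^5 N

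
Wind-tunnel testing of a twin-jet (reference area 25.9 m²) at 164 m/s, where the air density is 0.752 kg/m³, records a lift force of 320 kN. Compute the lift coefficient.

From L = ½ρv²S·CL, rearranging gives CL = 2L/(ρv²S).
CL = 2 × 3.2×10^5 / (0.752 × 164² × 25.9) = 1.22

CL = 1.22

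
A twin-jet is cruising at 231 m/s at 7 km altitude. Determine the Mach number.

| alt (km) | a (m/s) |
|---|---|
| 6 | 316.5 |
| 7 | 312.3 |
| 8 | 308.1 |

M = 0.74

At 7 km, from the table: a = 312.3 m/s.
M = v/a = 231 / 312.3 = 0.74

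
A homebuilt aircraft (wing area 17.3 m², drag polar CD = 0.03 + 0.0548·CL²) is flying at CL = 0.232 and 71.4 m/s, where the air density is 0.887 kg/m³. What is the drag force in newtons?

D = 1290 N

CD = 0.03 + 0.0548 × 0.232² = 0.03295
D = ½ρv²S·CD = ½ × 0.887 × 71.4² × 17.3 × 0.03295 = 1290 N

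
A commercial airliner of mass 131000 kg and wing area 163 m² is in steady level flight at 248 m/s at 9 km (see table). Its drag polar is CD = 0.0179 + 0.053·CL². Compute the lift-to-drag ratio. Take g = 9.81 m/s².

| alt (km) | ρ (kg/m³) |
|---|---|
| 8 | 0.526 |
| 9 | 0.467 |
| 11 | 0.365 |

At 9 km, from the table: ρ = 0.467 kg/m³.
In steady level flight, lift balances weight: W = mg = 131000 × 9.81 = 1.2851×10^6 N.
q = ½ρv² = ½ × 0.467 × 248² = 14360 Pa.
Required CL = L/(qS) = 1.2851×10^6/(14360·163) = 0.549.
CD = 0.0179 + 0.053 × 0.549² = 0.03387.
L/D = CL/CD = 0.549 / 0.03387 = 16.2

L/D = 16.2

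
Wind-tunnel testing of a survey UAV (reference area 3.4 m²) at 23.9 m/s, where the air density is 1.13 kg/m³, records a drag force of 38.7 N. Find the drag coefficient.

CD = 0.0353

From D = ½ρv²S·CD, rearranging gives CD = 2D/(ρv²S).
CD = 2 × 38.7 / (1.13 × 23.9² × 3.4) = 0.0353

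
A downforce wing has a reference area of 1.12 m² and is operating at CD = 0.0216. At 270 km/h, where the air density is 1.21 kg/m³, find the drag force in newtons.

Convert speed: v = 270 km/h ÷ 3.6 = 75 m/s.
Dynamic pressure q = ½ρv² = ½ × 1.21 × 75² = 3403 Pa.
D = q·S·CD = 3403 × 1.12 × 0.0216 = 82.3 N

D = 82.3 N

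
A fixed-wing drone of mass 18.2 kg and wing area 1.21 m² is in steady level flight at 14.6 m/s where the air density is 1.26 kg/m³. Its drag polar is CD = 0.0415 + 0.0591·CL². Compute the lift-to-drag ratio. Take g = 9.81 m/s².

L/D = 9.74

In steady level flight, lift balances weight: W = mg = 18.2 × 9.81 = 178.54 N.
q = ½ρv² = ½ × 1.26 × 14.6² = 134.3 Pa.
Required CL = L/(qS) = 178.54/(134.3·1.21) = 1.099.
CD = 0.0415 + 0.0591 × 1.099² = 0.1129.
L/D = CL/CD = 1.099 / 0.1129 = 9.74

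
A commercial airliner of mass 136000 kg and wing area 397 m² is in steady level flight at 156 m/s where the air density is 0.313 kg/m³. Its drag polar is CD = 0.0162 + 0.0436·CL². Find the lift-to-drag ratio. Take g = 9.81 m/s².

L/D = 17.6

Weight W = mg = 136000 × 9.81 = 1.3342×10^6 N; in level flight L = W.
q = ½ρv² = ½ × 0.313 × 156² = 3809 Pa.
CL = 2W/(ρv²S) = 2×1.3342×10^6/(0.313×156²×397) = 0.8824.
CD = 0.0162 + 0.0436 × 0.8824² = 0.05015.
L/D = CL/CD = 0.8824 / 0.05015 = 17.6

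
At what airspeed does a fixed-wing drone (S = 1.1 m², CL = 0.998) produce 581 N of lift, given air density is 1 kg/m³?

v = 32.5 m/s

L = ½ρv²S·CL ⇒ v = √(2L/(ρ·S·CL))
v = √(2 × 581 / (1 × 1.1 × 0.998)) = √1058 = 32.5 m/s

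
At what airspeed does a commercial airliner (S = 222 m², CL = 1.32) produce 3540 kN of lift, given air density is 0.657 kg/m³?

v = 192 m/s

L = ½ρv²S·CL ⇒ v = √(2L/(ρ·S·CL))
v = √(2 × 3.54×10^6 / (0.657 × 222 × 1.32)) = √36770 = 192 m/s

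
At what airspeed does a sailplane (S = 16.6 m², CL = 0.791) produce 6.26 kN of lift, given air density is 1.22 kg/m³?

L = ½ρv²S·CL ⇒ v = √(2L/(ρ·S·CL))
v = √(2 × 6260 / (1.22 × 16.6 × 0.791)) = √781.6 = 28 m/s

v = 28 m/s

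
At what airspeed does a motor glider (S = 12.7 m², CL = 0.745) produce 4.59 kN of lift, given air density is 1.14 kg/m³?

L = ½ρv²S·CL ⇒ v = √(2L/(ρ·S·CL))
v = √(2 × 4590 / (1.14 × 12.7 × 0.745)) = √851.1 = 29.2 m/s

v = 29.2 m/s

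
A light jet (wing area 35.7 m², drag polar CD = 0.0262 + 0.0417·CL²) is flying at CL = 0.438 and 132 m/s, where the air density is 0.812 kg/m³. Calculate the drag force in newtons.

CD = 0.0262 + 0.0417 × 0.438² = 0.0342
D = ½ρv²S·CD = ½ × 0.812 × 132² × 35.7 × 0.0342 = 8640 N

D = 8640 N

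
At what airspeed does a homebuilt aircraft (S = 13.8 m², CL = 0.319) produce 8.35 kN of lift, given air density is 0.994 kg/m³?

L = ½ρv²S·CL ⇒ v = √(2L/(ρ·S·CL))
v = √(2 × 8350 / (0.994 × 13.8 × 0.319)) = √3816 = 61.8 m/s

v = 61.8 m/s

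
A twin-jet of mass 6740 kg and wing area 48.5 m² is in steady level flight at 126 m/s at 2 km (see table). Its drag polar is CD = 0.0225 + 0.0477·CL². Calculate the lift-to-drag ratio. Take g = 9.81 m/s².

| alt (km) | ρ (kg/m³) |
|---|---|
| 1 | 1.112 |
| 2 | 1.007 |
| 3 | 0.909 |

At 2 km, from the table: ρ = 1.007 kg/m³.
Level flight ⇒ L = W = m·g = 6740 × 9.81 = 66119 N.
Dynamic pressure q = 0.5 × 1.007 × 126² = 7994 Pa.
CL = 2W/(ρv²S) = 2×66119/(1.007×126²×48.5) = 0.1705.
CD = 0.0225 + 0.0477 × 0.1705² = 0.02389.
L/D = CL/CD = 0.1705 / 0.02389 = 7.14

L/D = 7.14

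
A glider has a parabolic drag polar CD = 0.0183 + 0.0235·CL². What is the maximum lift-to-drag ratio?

For CD = CD0 + K·CL², (L/D)max occurs at CL* = √(CD0/K) and equals 1/(2√(K·CD0)).
(L/D)max = 1/(2√(0.0235 × 0.0183)) = 1/(2 × 0.02074) = 24.1

(L/D)max = 24.1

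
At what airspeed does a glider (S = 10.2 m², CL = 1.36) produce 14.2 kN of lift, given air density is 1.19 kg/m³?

L = ½ρv²S·CL ⇒ v = √(2L/(ρ·S·CL))
v = √(2 × 14200 / (1.19 × 10.2 × 1.36)) = √1720 = 41.5 m/s

v = 41.5 m/s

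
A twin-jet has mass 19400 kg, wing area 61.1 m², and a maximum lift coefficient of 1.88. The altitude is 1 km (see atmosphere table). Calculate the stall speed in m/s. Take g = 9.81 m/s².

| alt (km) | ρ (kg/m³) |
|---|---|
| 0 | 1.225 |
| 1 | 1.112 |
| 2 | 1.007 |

V_stall = 54.6 m/s

At 1 km, from the table: ρ = 1.112 kg/m³.
Weight W = mg = 19400 × 9.81 = 1.903×10^5 N.
From L = ½ρV²S·CL,max = W: V_stall = √(2W/(ρSCL,max)) = √(2·1.903×10^5/(1.112·61.1·1.88))
V_stall = √2980 = 54.6 m/s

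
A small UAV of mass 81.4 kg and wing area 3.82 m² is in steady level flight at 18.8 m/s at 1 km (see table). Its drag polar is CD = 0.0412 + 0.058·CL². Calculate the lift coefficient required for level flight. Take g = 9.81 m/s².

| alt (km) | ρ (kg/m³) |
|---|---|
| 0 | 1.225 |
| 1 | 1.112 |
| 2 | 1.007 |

CL = 1.06

At 1 km, from the table: ρ = 1.112 kg/m³.
Weight W = mg = 81.4 × 9.81 = 798.53 N; in level flight L = W.
Dynamic pressure q = 0.5 × 1.112 × 18.8² = 196.5 Pa.
Required CL = L/(qS) = 798.53/(196.5·3.82) = 1.064.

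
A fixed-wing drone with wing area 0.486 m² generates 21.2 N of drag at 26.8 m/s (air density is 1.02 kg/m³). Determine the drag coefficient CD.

From D = ½ρv²S·CD, rearranging gives CD = 2D/(ρv²S).
CD = 2 × 21.2 / (1.02 × 26.8² × 0.486) = 0.119

CD = 0.119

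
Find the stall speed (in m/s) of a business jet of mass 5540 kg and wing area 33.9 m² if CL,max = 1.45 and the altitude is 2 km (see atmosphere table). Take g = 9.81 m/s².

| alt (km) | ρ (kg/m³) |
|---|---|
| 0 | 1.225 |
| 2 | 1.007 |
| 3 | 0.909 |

At 2 km, from the table: ρ = 1.007 kg/m³.
Weight W = mg = 5540 × 9.81 = 54350 N.
V_stall = √(2W/(ρ·S·CL,max)) = √(2 × 54350 / (1.007 × 33.9 × 1.45))
V_stall = √2196 = 46.9 m/s

V_stall = 46.9 m/s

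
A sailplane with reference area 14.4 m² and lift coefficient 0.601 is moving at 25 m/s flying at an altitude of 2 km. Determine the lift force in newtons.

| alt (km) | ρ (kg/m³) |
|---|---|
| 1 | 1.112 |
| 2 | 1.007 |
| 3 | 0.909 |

At 2 km, from the table: ρ = 1.007 kg/m³.
Dynamic pressure q = ½ρv² = ½ × 1.007 × 25² = 314.7 Pa.
L = q·S·CL = 314.7 × 14.4 × 0.601 = 2720 N

L = 2720 N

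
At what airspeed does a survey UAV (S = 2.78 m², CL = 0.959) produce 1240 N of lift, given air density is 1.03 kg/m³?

v = 30.1 m/s

L = ½ρv²S·CL ⇒ v = √(2L/(ρ·S·CL))
v = √(2 × 1240 / (1.03 × 2.78 × 0.959)) = √903.1 = 30.1 m/s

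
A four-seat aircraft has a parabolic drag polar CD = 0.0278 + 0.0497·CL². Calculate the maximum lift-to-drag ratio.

(L/D)max = 13.5

For CD = CD0 + K·CL², (L/D)max occurs at CL* = √(CD0/K) and equals 1/(2√(K·CD0)).
(L/D)max = 1/(2√(0.0497 × 0.0278)) = 1/(2 × 0.03717) = 13.5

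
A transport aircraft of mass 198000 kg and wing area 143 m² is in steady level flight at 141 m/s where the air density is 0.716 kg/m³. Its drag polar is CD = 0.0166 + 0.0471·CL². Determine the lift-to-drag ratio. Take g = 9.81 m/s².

L/D = 10.1

Weight W = mg = 198000 × 9.81 = 1.9424×10^6 N; in level flight L = W.
q = ½ρv² = ½ × 0.716 × 141² = 7117 Pa.
Required CL = L/(qS) = 1.9424×10^6/(7117·143) = 1.908.
CD = 0.0166 + 0.0471 × 1.908² = 0.1881.
L/D = CL/CD = 1.908 / 0.1881 = 10.1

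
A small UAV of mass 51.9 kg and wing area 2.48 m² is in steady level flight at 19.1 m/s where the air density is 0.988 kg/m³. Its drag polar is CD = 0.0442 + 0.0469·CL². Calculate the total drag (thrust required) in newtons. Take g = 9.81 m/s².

Weight W = mg = 51.9 × 9.81 = 509.14 N; in level flight L = W.
q = ½ρv² = ½ × 0.988 × 19.1² = 180.2 Pa.
CL = W/(q·S) = 509.14 / (180.2 × 2.48) = 1.139.
CD = 0.0442 + 0.0469 × 1.139² = 0.1051.
D = q·S·CD = 180.2 × 2.48 × 0.1051 = 46.96 N

D = 47 N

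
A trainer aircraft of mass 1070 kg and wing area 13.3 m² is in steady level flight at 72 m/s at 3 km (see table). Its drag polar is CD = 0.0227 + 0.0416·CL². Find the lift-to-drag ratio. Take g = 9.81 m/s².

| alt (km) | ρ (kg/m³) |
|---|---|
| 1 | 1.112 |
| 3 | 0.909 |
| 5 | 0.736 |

At 3 km, from the table: ρ = 0.909 kg/m³.
In steady level flight, lift balances weight: W = mg = 1070 × 9.81 = 10497 N.
Dynamic pressure q = 0.5 × 0.909 × 72² = 2356 Pa.
CL = 2W/(ρv²S) = 2×10497/(0.909×72²×13.3) = 0.335.
CD = 0.0227 + 0.0416 × 0.335² = 0.02737.
L/D = CL/CD = 0.335 / 0.02737 = 12.2

L/D = 12.2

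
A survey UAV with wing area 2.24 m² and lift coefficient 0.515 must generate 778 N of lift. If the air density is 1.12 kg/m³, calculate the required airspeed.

v = 34.7 m/s

L = ½ρv²S·CL ⇒ v = √(2L/(ρ·S·CL))
v = √(2 × 778 / (1.12 × 2.24 × 0.515)) = √1204 = 34.7 m/s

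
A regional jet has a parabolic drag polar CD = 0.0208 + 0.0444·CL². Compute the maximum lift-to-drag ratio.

For CD = CD0 + K·CL², (L/D)max occurs at CL* = √(CD0/K) and equals 1/(2√(K·CD0)).
(L/D)max = 1/(2√(0.0444 × 0.0208)) = 1/(2 × 0.03039) = 16.5

(L/D)max = 16.5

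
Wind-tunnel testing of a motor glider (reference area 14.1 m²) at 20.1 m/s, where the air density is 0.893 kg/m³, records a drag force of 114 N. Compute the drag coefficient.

From D = ½ρv²S·CD, rearranging gives CD = 2D/(ρv²S).
CD = 2 × 114 / (0.893 × 20.1² × 14.1) = 0.0448

CD = 0.0448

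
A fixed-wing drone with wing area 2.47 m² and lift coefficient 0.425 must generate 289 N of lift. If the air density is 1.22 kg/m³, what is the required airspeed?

L = ½ρv²S·CL ⇒ v = √(2L/(ρ·S·CL))
v = √(2 × 289 / (1.22 × 2.47 × 0.425)) = √451.3 = 21.2 m/s

v = 21.2 m/s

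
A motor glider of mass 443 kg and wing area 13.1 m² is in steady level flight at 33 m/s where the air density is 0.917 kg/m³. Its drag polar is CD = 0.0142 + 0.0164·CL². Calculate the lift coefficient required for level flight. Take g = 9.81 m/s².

CL = 0.664

In steady level flight, lift balances weight: W = mg = 443 × 9.81 = 4345.8 N.
Dynamic pressure q = 0.5 × 0.917 × 33² = 499.3 Pa.
CL = 2W/(ρv²S) = 2×4345.8/(0.917×33²×13.1) = 0.6644.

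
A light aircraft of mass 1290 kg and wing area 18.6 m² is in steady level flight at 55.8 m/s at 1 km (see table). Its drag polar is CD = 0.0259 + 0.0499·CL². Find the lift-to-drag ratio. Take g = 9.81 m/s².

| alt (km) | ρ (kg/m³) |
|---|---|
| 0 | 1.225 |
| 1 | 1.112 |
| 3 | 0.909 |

L/D = 11.7

At 1 km, from the table: ρ = 1.112 kg/m³.
In steady level flight, lift balances weight: W = mg = 1290 × 9.81 = 12655 N.
q = ½ρv² = ½ × 1.112 × 55.8² = 1731 Pa.
CL = 2W/(ρv²S) = 2×12655/(1.112×55.8²×18.6) = 0.393.
CD = 0.0259 + 0.0499 × 0.393² = 0.03361.
L/D = CL/CD = 0.393 / 0.03361 = 11.7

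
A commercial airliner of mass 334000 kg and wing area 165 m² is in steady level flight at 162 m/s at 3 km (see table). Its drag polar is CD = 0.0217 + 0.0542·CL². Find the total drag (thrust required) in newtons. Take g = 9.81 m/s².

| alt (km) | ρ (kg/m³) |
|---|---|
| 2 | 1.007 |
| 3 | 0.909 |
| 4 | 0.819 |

At 3 km, from the table: ρ = 0.909 kg/m³.
Level flight ⇒ L = W = m·g = 334000 × 9.81 = 3.2765×10^6 N.
q = ½ρv² = ½ × 0.909 × 162² = 11930 Pa.
CL = W/(q·S) = 3.2765×10^6 / (11930 × 165) = 1.665.
CD = 0.0217 + 0.0542 × 1.665² = 0.1719.
D = q·S·CD = 11930 × 165 × 0.1719 = 3.384×10^5 N

D = 3.38×10^5 N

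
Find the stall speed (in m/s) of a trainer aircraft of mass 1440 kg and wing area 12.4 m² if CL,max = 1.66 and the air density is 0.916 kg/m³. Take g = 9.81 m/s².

Weight W = mg = 1440 × 9.81 = 14130 N.
From L = ½ρV²S·CL,max = W: V_stall = √(2W/(ρSCL,max)) = √(2·14130/(0.916·12.4·1.66))
V_stall = √1498 = 38.7 m/s

V_stall = 38.7 m/s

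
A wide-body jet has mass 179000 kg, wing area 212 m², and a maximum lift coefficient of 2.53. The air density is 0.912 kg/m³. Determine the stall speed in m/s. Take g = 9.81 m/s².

Stall occurs when L = W at CL,max. W = mg = 179000 × 9.81 = 1.756×10^6 N.
V_stall = √(2W/(ρ·S·CL,max)) = √(2 × 1.756×10^6 / (0.912 × 212 × 2.53))
V_stall = √7180 = 84.7 m/s

V_stall = 84.7 m/s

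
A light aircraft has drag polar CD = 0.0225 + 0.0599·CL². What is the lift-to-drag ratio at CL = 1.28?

CD = 0.0225 + 0.0599 × 1.28² = 0.1206
L/D = CL/CD = 1.28 / 0.1206 = 10.6

L/D = 10.6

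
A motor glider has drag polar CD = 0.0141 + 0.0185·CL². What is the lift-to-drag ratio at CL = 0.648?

L/D = 29.6

CD = 0.0141 + 0.0185 × 0.648² = 0.02187
L/D = CL/CD = 0.648 / 0.02187 = 29.6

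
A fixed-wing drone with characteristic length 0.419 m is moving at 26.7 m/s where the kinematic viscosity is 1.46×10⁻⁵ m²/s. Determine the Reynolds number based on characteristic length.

Re = v·c/ν = 26.7 × 0.419 / (1.46×10⁻⁵) = 7.66×10^5

Re = 7.66×10^5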